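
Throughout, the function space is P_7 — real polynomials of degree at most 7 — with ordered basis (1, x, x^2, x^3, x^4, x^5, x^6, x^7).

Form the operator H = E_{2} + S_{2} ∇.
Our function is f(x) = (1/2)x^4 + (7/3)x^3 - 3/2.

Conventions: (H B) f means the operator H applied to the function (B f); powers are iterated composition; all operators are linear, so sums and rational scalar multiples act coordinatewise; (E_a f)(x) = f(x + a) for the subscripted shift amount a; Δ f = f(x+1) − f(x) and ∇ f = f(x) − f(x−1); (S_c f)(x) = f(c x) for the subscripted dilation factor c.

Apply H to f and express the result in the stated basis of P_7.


E_{2} f = (1/2)x^4 + (19/3)x^3 + 26x^2 + 44x + 151/6
∇ f = 2x^3 + 4x^2 - 5x + 11/6
S_{2} ∇ f = 16x^3 + 16x^2 - 10x + 11/6
(E_{2} + S_{2} ∇) f = (1/2)x^4 + (67/3)x^3 + 42x^2 + 34x + 27

g(x) = (1/2)x^4 + (67/3)x^3 + 42x^2 + 34x + 27


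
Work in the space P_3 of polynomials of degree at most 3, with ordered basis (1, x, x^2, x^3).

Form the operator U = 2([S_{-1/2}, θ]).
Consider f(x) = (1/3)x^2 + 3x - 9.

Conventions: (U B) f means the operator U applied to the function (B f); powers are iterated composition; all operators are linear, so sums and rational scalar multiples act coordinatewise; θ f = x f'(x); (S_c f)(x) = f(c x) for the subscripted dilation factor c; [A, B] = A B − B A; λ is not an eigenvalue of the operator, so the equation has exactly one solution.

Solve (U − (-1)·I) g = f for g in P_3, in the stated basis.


the result is g(x) = (1/3)x^2 + 3x - 9

write g with unknown coordinates in the stated basis and equate coefficients in (U − (-1)·I) g = f
solving from the highest basis element down gives g = (1/3)x^2 + 3x - 9
check: U g = 0
so U g − (-1)·g = (1/3)x^2 + 3x - 9 = f ✓


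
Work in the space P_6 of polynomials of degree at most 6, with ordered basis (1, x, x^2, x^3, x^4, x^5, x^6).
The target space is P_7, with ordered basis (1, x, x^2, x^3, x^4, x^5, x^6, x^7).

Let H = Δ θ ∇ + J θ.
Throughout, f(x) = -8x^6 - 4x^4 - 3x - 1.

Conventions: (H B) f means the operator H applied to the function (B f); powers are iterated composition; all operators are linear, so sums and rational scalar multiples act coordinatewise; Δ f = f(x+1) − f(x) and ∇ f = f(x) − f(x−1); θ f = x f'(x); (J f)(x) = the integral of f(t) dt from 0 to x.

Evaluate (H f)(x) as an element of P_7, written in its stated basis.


∇ f = -48x^5 + 120x^4 - 176x^3 + 144x^2 - 64x + 9
θ ∇ f = -240x^5 + 480x^4 - 528x^3 + 288x^2 - 64x
Δ θ ∇ f = -1200x^4 - 480x^3 - 1104x^2 - 288x - 64
θ f = -48x^6 - 16x^4 - 3x
J θ f = -(48/7)x^7 - (16/5)x^5 - (3/2)x^2
(Δ θ ∇ + J θ) f = -(48/7)x^7 - (16/5)x^5 - 1200x^4 - 480x^3 - (2211/2)x^2 - 288x - 64

g(x) = -(48/7)x^7 - (16/5)x^5 - 1200x^4 - 480x^3 - (2211/2)x^2 - 288x - 64


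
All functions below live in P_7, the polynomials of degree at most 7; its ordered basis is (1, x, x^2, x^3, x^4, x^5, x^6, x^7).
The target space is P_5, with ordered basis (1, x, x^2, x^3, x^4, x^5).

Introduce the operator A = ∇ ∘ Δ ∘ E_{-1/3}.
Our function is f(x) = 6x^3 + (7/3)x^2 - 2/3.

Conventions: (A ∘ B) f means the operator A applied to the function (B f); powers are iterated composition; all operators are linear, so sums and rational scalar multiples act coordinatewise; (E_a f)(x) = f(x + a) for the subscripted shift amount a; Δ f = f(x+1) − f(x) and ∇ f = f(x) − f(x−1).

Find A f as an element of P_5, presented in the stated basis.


g(x) = 36x - 22/3

E_{-1/3} f = 6x^3 - (11/3)x^2 + (4/9)x - 17/27
Δ E_{-1/3} f = 18x^2 + (32/3)x + 25/9
∇ (Δ ∘ E_{-1/3}) f = 36x - 22/3


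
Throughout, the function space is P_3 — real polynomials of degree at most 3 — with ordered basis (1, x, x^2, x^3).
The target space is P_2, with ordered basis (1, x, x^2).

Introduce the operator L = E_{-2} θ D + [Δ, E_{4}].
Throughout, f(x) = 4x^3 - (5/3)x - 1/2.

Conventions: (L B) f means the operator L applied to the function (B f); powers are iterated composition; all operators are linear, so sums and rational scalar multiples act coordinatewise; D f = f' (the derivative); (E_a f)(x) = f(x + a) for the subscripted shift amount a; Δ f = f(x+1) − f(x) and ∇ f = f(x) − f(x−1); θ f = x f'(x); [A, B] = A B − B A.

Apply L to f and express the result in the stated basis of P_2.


D f = 12x^2 - 5/3
θ D f = 24x^2
E_{-2} θ D f = 24x^2 - 96x + 96
E_{4} f = 4x^3 + 48x^2 + (571/3)x + 1493/6
Δ E_{4} f = 12x^2 + 108x + 727/3
Δ f = 12x^2 + 12x + 7/3
E_{4} Δ f = 12x^2 + 108x + 727/3
[Δ, E_{4}] f = 0
(E_{-2} θ D + [Δ, E_{4}]) f = 24x^2 - 96x + 96

the image equals g(x) = 24x^2 - 96x + 96


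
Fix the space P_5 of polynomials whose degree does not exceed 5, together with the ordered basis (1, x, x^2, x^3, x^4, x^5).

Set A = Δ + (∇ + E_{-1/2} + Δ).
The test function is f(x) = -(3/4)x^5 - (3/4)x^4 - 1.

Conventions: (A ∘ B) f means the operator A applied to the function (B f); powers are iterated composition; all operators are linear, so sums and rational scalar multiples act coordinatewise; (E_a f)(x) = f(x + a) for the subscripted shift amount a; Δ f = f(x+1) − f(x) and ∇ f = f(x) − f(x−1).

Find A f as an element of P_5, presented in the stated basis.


Δ f = -(15/4)x^4 - (21/2)x^3 - 12x^2 - (27/4)x - 3/2
∇ f = -(15/4)x^4 + (9/2)x^3 - 3x^2 + (3/4)x
E_{-1/2} f = -(3/4)x^5 + (9/8)x^4 - (3/8)x^3 - (3/16)x^2 + (9/64)x - 131/128
Δ f = -(15/4)x^4 - (21/2)x^3 - 12x^2 - (27/4)x - 3/2
(∇ + E_{-1/2} + Δ) f = -(3/4)x^5 - (51/8)x^4 - (51/8)x^3 - (243/16)x^2 - (375/64)x - 323/128
(Δ + (∇ + E_{-1/2} + Δ)) f = -(3/4)x^5 - (81/8)x^4 - (135/8)x^3 - (435/16)x^2 - (807/64)x - 515/128

the result is g(x) = -(3/4)x^5 - (81/8)x^4 - (135/8)x^3 - (435/16)x^2 - (807/64)x - 515/128


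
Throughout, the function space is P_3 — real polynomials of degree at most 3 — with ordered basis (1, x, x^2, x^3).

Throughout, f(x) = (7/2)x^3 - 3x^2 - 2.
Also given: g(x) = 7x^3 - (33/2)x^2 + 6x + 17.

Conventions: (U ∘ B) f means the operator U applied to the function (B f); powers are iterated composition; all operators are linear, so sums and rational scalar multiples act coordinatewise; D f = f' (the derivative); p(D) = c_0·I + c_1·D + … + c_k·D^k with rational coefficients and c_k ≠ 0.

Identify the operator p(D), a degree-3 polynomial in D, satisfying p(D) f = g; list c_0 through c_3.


D^0 f = (7/2)x^3 - 3x^2 - 2
D^1 f = (21/2)x^2 - 6x
D^2 f = 21x - 6
D^3 f = 21
matching coefficients of g against c_0 f + c_1 Df + … from the top degree down determines the c_i
solution: c_0 = 2, c_1 = -1, c_2 = 0, c_3 = 1

c_0 = 2, c_1 = -1, c_2 = 0, c_3 = 1


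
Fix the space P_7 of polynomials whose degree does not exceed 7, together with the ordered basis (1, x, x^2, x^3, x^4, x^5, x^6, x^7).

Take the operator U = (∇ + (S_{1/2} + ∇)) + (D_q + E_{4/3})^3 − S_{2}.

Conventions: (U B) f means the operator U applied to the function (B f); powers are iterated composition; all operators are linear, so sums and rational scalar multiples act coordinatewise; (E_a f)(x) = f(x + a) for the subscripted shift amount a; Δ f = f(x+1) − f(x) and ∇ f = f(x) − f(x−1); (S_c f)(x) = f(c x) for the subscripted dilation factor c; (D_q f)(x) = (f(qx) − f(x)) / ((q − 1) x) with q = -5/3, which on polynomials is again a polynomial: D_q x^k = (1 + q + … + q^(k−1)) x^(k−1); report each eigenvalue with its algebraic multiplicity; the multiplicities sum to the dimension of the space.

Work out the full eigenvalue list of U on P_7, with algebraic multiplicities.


λ = -16255/128 (multiplicity 1), λ = -4031/64 (multiplicity 1), λ = -991/32 (multiplicity 1), λ = -239/16 (multiplicity 1), λ = -55/8 (multiplicity 1), λ = -11/4 (multiplicity 1), λ = -1/2 (multiplicity 1), λ = 1 (multiplicity 1)

image of 1: 1
image of x: -(1/2)x + 9
image of x^2: -(11/4)x^2 + 10x + 52/3
image of x^3: -(55/8)x^3 + (73/3)x^2 + (140/3)x + 968/9
image of x^4: -(239/16)x^4 + (148/9)x^3 + (5800/81)x^2 + (43712/243)x + 582058/2187
image of x^5: -(991/32)x^5 + (1231/27)x^4 + (97336/729)x^3 + (19698256/19683)x^2 + (9513718/6561)x + 93427282/59049
image of x^6: -(4031/64)x^6 + (1054/81)x^5 + (406852/6561)x^4 + (232066432/531441)x^3 + (141526514/59049)x^2 + (1881261388/531441)x + 5886627418/1594323
image of x^7: -(16255/128)x^7 + (20245/243)x^6 + (5514556/59049)x^5 + (51491316520/14348907)x^4 + (14921416846/1594323)x^3 + (165437857498/4782969)x^2 + (518868031526/14348907)x + 1031805851266/43046721
the matrix is upper triangular; its diagonal is (1, -1/2, -11/4, -55/8, -239/16, -991/32, -4031/64, -16255/128)
for a triangular matrix the eigenvalues are the diagonal entries, with algebraic multiplicity their repetition count


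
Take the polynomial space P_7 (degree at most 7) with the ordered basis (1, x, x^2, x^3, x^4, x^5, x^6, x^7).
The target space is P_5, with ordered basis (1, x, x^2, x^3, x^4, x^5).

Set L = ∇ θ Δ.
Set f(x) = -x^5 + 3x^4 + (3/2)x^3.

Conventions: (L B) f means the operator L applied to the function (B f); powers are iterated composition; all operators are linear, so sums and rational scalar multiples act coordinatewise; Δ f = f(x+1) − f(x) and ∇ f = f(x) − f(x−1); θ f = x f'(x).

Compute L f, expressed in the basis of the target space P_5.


Δ f = -5x^4 + 2x^3 + (25/2)x^2 + (23/2)x + 7/2
θ Δ f = -20x^4 + 6x^3 + 25x^2 + (23/2)x
∇ θ Δ f = -80x^3 + 138x^2 - 48x + 25/2

the image equals g(x) = -80x^3 + 138x^2 - 48x + 25/2


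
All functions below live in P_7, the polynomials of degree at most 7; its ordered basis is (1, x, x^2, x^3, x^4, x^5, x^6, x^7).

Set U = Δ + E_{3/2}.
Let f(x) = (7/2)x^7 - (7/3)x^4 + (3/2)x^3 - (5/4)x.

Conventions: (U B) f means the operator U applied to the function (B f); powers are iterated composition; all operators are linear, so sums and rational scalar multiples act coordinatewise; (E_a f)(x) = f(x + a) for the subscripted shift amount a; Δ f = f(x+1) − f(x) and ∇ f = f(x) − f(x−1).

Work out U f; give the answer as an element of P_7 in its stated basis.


g(x) = (7/2)x^7 + (245/4)x^6 + (1911/8)x^5 + (25613/48)x^4 + (69199/96)x^3 + (38233/64)x^2 + (106027/384)x + 40391/768

Δ f = (49/2)x^6 + (147/2)x^5 + (245/2)x^4 + (679/6)x^3 + 64x^2 + (59/3)x + 17/12
E_{3/2} f = (7/2)x^7 + (147/4)x^6 + (1323/8)x^5 + (19733/48)x^4 + (19445/32)x^3 + (34137/64)x^2 + (32825/128)x + 13101/256
(Δ + E_{3/2}) f = (7/2)x^7 + (245/4)x^6 + (1911/8)x^5 + (25613/48)x^4 + (69199/96)x^3 + (38233/64)x^2 + (106027/384)x + 40391/768


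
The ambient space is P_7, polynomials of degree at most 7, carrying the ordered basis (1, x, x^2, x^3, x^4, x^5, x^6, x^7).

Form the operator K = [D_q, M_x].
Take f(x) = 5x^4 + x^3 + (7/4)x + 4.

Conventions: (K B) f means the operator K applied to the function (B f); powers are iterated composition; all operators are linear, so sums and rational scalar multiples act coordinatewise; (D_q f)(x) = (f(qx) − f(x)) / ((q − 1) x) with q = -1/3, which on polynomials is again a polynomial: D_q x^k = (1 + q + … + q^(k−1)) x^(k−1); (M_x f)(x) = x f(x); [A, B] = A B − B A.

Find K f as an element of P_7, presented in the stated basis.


M_x f = 5x^5 + x^4 + (7/4)x^2 + 4x
D_q M_x f = (305/81)x^4 + (20/27)x^3 + (7/6)x + 4
D_q f = (100/27)x^3 + (7/9)x^2 + 7/4
M_x D_q f = (100/27)x^4 + (7/9)x^3 + (7/4)x
[D_q, M_x] f = (5/81)x^4 - (1/27)x^3 - (7/12)x + 4

the result is g(x) = (5/81)x^4 - (1/27)x^3 - (7/12)x + 4


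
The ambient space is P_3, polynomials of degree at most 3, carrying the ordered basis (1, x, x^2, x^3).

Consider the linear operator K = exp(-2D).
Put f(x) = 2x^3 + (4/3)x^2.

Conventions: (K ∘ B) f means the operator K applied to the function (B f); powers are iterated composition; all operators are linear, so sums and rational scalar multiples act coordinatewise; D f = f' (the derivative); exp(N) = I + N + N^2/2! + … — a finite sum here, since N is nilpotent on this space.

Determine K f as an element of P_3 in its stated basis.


the result is g(x) = 2x^3 - (32/3)x^2 + (56/3)x - 32/3

order-1 term: -12x^2 - (16/3)x
order-2 term: 24x + 16/3
order-3 term: -16
the series for exp(-2D) f terminates at order 3
exp(-2D) f = 2x^3 - (32/3)x^2 + (56/3)x - 32/3


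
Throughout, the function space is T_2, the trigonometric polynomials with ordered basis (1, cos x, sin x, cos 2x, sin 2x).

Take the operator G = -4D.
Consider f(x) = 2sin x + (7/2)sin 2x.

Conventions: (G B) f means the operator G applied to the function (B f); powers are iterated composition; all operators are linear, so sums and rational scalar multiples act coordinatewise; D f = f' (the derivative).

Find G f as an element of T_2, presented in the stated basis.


the result is g(x) = -8cos x - 28cos 2x

D f = 2cos x + 7cos 2x
(-4D) f = -8cos x - 28cos 2x


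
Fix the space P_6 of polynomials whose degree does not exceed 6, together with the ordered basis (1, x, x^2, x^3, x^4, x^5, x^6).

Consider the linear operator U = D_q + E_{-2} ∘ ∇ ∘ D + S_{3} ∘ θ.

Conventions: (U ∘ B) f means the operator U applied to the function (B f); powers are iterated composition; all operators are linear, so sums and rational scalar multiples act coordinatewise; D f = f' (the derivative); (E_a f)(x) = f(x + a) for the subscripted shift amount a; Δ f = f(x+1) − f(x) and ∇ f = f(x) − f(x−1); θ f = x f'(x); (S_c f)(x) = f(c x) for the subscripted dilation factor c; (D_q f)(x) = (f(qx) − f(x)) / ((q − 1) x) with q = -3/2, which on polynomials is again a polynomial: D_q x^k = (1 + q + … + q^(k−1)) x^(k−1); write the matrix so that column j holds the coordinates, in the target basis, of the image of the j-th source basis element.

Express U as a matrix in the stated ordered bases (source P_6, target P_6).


the matrix is [[0, 1, 2, -15, 76, -325, 1266]; [0, 3, -1/2, 6, -60, 380, -1950]; [0, 0, 18, 7/4, 12, -150, 1140]; [0, 0, 0, 81, -13/8, 20, -300]; [0, 0, 0, 0, 324, 55/16, 30]; [0, 0, 0, 0, 0, 1215, -133/32]; [0, 0, 0, 0, 0, 0, 4374]] (rows listed top to bottom)

image of 1: 0
image of x: 3x + 1
image of x^2: 18x^2 - (1/2)x + 2
image of x^3: 81x^3 + (7/4)x^2 + 6x - 15
image of x^4: 324x^4 - (13/8)x^3 + 12x^2 - 60x + 76
image of x^5: 1215x^5 + (55/16)x^4 + 20x^3 - 150x^2 + 380x - 325
image of x^6: 4374x^6 - (133/32)x^5 + 30x^4 - 300x^3 + 1140x^2 - 1950x + 1266
each image's coordinates form column j of the matrix


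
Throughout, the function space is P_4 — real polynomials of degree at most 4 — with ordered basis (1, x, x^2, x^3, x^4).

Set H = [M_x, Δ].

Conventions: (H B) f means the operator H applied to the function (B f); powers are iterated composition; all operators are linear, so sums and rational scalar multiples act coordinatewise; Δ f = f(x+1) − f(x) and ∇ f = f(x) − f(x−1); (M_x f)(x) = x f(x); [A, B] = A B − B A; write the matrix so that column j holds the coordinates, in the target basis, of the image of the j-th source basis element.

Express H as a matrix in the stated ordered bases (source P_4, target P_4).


image of 1: -1
image of x: -x - 1
image of x^2: -x^2 - 2x - 1
image of x^3: -x^3 - 3x^2 - 3x - 1
image of x^4: -x^4 - 4x^3 - 6x^2 - 4x - 1
each image's coordinates form column j of the matrix

the matrix is [[-1, -1, -1, -1, -1]; [0, -1, -2, -3, -4]; [0, 0, -1, -3, -6]; [0, 0, 0, -1, -4]; [0, 0, 0, 0, -1]] (rows listed top to bottom)


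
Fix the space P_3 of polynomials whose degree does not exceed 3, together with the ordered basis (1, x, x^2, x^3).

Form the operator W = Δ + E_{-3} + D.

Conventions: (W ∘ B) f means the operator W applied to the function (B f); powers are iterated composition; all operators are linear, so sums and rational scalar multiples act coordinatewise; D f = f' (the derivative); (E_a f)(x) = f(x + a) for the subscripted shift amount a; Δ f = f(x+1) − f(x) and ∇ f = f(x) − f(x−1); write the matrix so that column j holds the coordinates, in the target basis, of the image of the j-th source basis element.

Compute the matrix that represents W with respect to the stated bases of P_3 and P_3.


image of 1: 1
image of x: x - 1
image of x^2: x^2 - 2x + 10
image of x^3: x^3 - 3x^2 + 30x - 26
each image's coordinates form column j of the matrix

the matrix is [[1, -1, 10, -26]; [0, 1, -2, 30]; [0, 0, 1, -3]; [0, 0, 0, 1]] (rows listed top to bottom)


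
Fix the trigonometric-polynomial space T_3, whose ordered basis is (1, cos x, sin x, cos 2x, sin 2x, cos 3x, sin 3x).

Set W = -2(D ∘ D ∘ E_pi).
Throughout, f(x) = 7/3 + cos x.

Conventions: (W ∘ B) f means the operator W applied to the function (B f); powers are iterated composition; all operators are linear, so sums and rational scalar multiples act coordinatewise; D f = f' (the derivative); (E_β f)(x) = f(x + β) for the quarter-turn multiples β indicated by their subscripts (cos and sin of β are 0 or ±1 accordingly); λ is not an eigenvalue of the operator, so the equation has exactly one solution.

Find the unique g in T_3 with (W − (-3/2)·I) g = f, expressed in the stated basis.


write g with unknown coordinates in the stated basis and equate coefficients in (W − (-3/2)·I) g = f
solving from the highest basis element down gives g = 14/9 - 2cos x
check: W g = 4cos x
so W g − (-3/2)·g = 7/3 + cos x = f ✓

g(x) = 14/9 - 2cos x


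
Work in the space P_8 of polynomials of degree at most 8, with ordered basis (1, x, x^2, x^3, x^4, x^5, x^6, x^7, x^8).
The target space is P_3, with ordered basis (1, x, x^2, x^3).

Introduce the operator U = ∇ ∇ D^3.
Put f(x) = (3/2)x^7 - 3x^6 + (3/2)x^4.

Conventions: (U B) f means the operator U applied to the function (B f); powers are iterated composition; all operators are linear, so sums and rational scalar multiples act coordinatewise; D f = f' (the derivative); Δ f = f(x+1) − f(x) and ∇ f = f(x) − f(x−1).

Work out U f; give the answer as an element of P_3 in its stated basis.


D f = (21/2)x^6 - 18x^5 + 6x^3
D D f = 63x^5 - 90x^4 + 18x^2
D D D f = 315x^4 - 360x^3 + 36x
∇ D^3 f = 1260x^3 - 2970x^2 + 2340x - 639
∇ ∇ D^3 f = 3780x^2 - 9720x + 6570

g(x) = 3780x^2 - 9720x + 6570


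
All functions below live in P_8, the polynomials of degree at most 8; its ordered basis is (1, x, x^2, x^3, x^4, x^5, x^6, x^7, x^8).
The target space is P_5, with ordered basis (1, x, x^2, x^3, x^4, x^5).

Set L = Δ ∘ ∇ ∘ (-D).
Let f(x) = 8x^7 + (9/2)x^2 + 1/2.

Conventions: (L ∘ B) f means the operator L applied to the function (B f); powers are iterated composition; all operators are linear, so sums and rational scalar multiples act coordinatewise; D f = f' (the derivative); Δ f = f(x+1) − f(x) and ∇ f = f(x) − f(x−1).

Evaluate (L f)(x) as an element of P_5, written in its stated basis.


the image equals g(x) = -1680x^4 - 1680x^2 - 112

D f = 56x^6 + 9x
(-D) f = -56x^6 - 9x
∇ (-D) f = -336x^5 + 840x^4 - 1120x^3 + 840x^2 - 336x + 47
Δ ∇ (-D) f = -1680x^4 - 1680x^2 - 112


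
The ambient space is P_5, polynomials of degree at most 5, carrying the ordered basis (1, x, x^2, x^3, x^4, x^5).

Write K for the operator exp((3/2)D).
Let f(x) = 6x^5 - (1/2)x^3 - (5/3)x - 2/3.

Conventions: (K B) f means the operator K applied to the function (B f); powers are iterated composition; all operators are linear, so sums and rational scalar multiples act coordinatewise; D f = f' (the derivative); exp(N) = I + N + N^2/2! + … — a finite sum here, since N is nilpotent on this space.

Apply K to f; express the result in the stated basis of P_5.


g(x) = 6x^5 + 45x^4 + (269/2)x^3 + (801/4)x^2 + (881/6)x + 977/24

order-1 term: 45x^4 - (9/4)x^2 - 5/2
order-2 term: 135x^3 - (27/8)x
order-3 term: (405/2)x^2 - 27/16
order-4 term: (1215/8)x
order-5 term: 729/16
the series for exp((3/2)D) f terminates at order 5
exp((3/2)D) f = 6x^5 + 45x^4 + (269/2)x^3 + (801/4)x^2 + (881/6)x + 977/24


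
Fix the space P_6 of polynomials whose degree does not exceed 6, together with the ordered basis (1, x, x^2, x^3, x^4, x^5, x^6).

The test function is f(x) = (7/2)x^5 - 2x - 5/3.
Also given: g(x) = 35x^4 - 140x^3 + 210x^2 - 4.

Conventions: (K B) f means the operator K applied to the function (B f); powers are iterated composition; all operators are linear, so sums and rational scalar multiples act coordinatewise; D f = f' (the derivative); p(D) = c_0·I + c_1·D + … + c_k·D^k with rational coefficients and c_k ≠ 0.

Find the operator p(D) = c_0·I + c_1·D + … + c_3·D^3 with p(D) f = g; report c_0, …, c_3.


c_0 = 0, c_1 = 2, c_2 = -2, c_3 = 1

D^0 f = (7/2)x^5 - 2x - 5/3
D^1 f = (35/2)x^4 - 2
D^2 f = 70x^3
D^3 f = 210x^2
matching coefficients of g against c_0 f + c_1 Df + … from the top degree down determines the c_i
solution: c_0 = 0, c_1 = 2, c_2 = -2, c_3 = 1


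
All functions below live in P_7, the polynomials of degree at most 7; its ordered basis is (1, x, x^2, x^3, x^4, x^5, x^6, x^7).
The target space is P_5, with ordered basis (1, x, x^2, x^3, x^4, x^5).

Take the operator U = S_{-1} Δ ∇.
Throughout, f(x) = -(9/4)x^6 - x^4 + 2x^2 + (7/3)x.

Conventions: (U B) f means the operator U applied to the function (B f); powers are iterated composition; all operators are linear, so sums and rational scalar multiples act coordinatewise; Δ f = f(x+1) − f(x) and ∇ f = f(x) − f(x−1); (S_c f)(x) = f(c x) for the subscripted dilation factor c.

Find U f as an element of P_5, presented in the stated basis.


g(x) = -(135/2)x^4 - (159/2)x^2 - 5/2

∇ f = -(27/2)x^5 + (135/4)x^4 - 49x^3 + (159/4)x^2 - (27/2)x + 43/12
Δ ∇ f = -(135/2)x^4 - (159/2)x^2 - 5/2
S_{-1} Δ ∇ f = -(135/2)x^4 - (159/2)x^2 - 5/2


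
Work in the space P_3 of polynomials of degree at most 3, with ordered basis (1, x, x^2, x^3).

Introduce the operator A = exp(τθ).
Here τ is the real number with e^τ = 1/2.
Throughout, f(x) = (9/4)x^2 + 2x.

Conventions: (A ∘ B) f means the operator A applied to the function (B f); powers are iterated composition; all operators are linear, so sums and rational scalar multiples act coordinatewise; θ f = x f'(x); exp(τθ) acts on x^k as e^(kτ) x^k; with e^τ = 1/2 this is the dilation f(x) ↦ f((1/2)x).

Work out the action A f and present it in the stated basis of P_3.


g(x) = (9/16)x^2 + x

exp(τθ) x^k = e^(kτ) x^k; with e^τ = 1/2 this sends x^k to (1/2)^k x^k
x ↦ 1/2 x
x^2 ↦ 1/4 x^2
applying this coordinatewise to f: exp(τθ) f = (9/16)x^2 + x


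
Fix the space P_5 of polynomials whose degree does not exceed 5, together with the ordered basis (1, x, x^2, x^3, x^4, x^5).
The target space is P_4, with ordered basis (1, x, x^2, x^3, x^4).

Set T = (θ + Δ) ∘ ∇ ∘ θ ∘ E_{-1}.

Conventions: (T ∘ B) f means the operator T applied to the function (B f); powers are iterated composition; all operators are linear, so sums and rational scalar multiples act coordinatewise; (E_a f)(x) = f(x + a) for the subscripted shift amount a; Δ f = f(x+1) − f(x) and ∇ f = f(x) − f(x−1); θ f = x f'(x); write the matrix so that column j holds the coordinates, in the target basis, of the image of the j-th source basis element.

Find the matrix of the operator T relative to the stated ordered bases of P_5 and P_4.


image of 1: 0
image of x: 0
image of x^2: 4x + 4
image of x^3: 18x^2 - 3x - 12
image of x^4: 48x^3 - 72x^2 + 4x + 32
image of x^5: 100x^4 - 290x^3 + 280x^2 - 5x - 80
each image's coordinates form column j of the matrix

the matrix is [[0, 0, 4, -12, 32, -80]; [0, 0, 4, -3, 4, -5]; [0, 0, 0, 18, -72, 280]; [0, 0, 0, 0, 48, -290]; [0, 0, 0, 0, 0, 100]] (rows listed top to bottom)


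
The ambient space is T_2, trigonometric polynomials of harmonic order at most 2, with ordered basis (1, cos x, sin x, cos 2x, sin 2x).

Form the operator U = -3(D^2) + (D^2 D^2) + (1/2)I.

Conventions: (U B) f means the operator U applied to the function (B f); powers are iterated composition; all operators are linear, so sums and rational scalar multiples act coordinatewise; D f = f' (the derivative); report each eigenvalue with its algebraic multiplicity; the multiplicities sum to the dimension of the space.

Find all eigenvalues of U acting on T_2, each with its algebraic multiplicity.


image of 1: 1/2
image of cos x: (9/2)cos x
image of sin x: (9/2)sin x
image of cos 2x: (57/2)cos 2x
image of sin 2x: (57/2)sin 2x
the matrix is diagonal; its diagonal is (1/2, 9/2, 9/2, 57/2, 57/2)
for a triangular matrix the eigenvalues are the diagonal entries, with algebraic multiplicity their repetition count

λ = 1/2 (multiplicity 1), λ = 9/2 (multiplicity 2), λ = 57/2 (multiplicity 2)


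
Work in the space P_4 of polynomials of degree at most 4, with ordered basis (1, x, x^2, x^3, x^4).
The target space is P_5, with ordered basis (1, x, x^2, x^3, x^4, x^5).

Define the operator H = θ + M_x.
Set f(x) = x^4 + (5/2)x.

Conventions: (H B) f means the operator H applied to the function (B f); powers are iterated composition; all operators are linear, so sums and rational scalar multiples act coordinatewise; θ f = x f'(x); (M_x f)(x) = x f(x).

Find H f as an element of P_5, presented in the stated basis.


θ f = 4x^4 + (5/2)x
M_x f = x^5 + (5/2)x^2
(θ + M_x) f = x^5 + 4x^4 + (5/2)x^2 + (5/2)x

g(x) = x^5 + 4x^4 + (5/2)x^2 + (5/2)x


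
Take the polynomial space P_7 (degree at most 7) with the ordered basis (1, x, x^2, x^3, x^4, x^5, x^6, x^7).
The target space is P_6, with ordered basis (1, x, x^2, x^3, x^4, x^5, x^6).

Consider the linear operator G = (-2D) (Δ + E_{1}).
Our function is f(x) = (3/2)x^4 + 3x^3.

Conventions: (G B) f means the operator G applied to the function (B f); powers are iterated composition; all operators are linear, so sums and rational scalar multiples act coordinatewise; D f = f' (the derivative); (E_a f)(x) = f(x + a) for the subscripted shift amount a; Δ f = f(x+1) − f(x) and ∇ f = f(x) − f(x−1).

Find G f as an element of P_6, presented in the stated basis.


the image equals g(x) = -12x^3 - 90x^2 - 144x - 60

Δ f = 6x^3 + 18x^2 + 15x + 9/2
E_{1} f = (3/2)x^4 + 9x^3 + 18x^2 + 15x + 9/2
(Δ + E_{1}) f = (3/2)x^4 + 15x^3 + 36x^2 + 30x + 9
D (Δ + E_{1}) f = 6x^3 + 45x^2 + 72x + 30
(-2D) (Δ + E_{1}) f = -12x^3 - 90x^2 - 144x - 60


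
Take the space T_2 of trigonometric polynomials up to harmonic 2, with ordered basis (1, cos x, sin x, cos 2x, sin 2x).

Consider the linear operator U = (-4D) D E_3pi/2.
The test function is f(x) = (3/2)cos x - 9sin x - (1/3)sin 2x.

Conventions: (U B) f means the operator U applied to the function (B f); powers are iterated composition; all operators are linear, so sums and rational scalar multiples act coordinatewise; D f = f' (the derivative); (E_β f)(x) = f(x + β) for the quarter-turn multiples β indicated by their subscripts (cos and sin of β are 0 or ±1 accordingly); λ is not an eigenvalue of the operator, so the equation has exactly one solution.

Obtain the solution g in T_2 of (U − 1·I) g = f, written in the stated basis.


write g with unknown coordinates in the stated basis and equate coefficients in (U − 1·I) g = f
solving from the highest basis element down gives g = -(75/34)cos x + (3/17)sin x + (1/51)sin 2x
check: U g = -(12/17)cos x - (150/17)sin x - (16/51)sin 2x
so U g − 1·g = (3/2)cos x - 9sin x - (1/3)sin 2x = f ✓

g(x) = -(75/34)cos x + (3/17)sin x + (1/51)sin 2x


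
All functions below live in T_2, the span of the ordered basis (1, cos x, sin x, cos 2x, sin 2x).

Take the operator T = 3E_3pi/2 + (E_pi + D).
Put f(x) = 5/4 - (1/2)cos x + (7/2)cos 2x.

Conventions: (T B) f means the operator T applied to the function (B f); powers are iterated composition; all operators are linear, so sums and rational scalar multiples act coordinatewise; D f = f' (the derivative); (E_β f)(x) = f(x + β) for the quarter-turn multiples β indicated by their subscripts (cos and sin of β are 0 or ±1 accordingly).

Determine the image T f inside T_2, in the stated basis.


E_3pi/2 f = 5/4 - (1/2)sin x - (7/2)cos 2x
(3E_3pi/2) f = 15/4 - (3/2)sin x - (21/2)cos 2x
E_pi f = 5/4 + (1/2)cos x + (7/2)cos 2x
D f = (1/2)sin x - 7sin 2x
(E_pi + D) f = 5/4 + (1/2)cos x + (1/2)sin x + (7/2)cos 2x - 7sin 2x
(3E_3pi/2 + (E_pi + D)) f = 5 + (1/2)cos x - sin x - 7cos 2x - 7sin 2x

g(x) = 5 + (1/2)cos x - sin x - 7cos 2x - 7sin 2x


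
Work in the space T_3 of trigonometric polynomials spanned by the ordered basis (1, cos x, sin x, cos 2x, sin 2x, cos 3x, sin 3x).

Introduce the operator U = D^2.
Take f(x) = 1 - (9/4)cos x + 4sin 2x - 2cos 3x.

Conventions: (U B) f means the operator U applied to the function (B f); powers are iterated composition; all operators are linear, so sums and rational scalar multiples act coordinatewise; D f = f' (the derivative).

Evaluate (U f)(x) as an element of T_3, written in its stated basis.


D f = (9/4)sin x + 8cos 2x + 6sin 3x
D D f = (9/4)cos x - 16sin 2x + 18cos 3x

the image equals g(x) = (9/4)cos x - 16sin 2x + 18cos 3x


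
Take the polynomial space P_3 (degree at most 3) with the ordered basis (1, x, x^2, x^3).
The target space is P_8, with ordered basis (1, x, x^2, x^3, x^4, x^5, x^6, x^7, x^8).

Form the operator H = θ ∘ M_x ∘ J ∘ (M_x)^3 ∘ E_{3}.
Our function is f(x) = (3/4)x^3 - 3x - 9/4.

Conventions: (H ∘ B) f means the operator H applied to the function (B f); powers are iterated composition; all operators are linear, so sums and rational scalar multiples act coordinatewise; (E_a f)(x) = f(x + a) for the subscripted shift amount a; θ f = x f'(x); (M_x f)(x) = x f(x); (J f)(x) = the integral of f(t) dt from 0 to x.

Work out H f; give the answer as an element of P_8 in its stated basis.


E_{3} f = (3/4)x^3 + (27/4)x^2 + (69/4)x + 9
M_x E_{3} f = (3/4)x^4 + (27/4)x^3 + (69/4)x^2 + 9x
M_x M_x E_{3} f = (3/4)x^5 + (27/4)x^4 + (69/4)x^3 + 9x^2
M_x M_x M_x E_{3} f = (3/4)x^6 + (27/4)x^5 + (69/4)x^4 + 9x^3
J (M_x)^3 E_{3} f = (3/28)x^7 + (9/8)x^6 + (69/20)x^5 + (9/4)x^4
M_x J (M_x)^3 E_{3} f = (3/28)x^8 + (9/8)x^7 + (69/20)x^6 + (9/4)x^5
θ M_x J (M_x)^3 E_{3} f = (6/7)x^8 + (63/8)x^7 + (207/10)x^6 + (45/4)x^5

g(x) = (6/7)x^8 + (63/8)x^7 + (207/10)x^6 + (45/4)x^5


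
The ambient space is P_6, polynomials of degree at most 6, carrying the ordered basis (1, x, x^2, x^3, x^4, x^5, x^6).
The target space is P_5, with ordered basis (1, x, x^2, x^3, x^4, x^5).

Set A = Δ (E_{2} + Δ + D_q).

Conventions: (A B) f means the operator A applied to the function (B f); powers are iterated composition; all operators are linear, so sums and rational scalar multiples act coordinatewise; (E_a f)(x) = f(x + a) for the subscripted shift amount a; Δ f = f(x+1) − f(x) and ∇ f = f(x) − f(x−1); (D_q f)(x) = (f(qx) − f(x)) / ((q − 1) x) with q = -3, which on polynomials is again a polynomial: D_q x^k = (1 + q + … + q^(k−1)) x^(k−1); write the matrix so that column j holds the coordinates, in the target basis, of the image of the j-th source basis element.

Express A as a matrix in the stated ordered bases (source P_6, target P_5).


the matrix is [[0, 1, 5, 32, 59, 302, 545]; [0, 0, 2, 35, 40, 639, 536]; [0, 0, 0, 3, -18, 616, -635]; [0, 0, 0, 0, 4, 314, -1320]; [0, 0, 0, 0, 0, 5, -805]; [0, 0, 0, 0, 0, 0, 6]] (rows listed top to bottom)

image of 1: 0
image of x: 1
image of x^2: 2x + 5
image of x^3: 3x^2 + 35x + 32
image of x^4: 4x^3 - 18x^2 + 40x + 59
image of x^5: 5x^4 + 314x^3 + 616x^2 + 639x + 302
image of x^6: 6x^5 - 805x^4 - 1320x^3 - 635x^2 + 536x + 545
each image's coordinates form column j of the matrix


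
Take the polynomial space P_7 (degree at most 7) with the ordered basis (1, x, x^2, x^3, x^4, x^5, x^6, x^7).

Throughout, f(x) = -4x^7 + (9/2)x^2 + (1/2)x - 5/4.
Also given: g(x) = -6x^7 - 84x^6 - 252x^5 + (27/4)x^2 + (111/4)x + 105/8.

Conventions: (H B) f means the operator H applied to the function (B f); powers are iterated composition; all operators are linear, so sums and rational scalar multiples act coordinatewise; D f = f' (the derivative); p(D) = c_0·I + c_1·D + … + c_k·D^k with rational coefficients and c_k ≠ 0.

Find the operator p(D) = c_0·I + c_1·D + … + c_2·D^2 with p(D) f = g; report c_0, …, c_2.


p(D) = (3/2)·I + 3·D + (3/2)·D^2, i.e. c_0 = 3/2, c_1 = 3, c_2 = 3/2

D^0 f = -4x^7 + (9/2)x^2 + (1/2)x - 5/4
D^1 f = -28x^6 + 9x + 1/2
D^2 f = -168x^5 + 9
matching coefficients of g against c_0 f + c_1 Df + … from the top degree down determines the c_i
solution: c_0 = 3/2, c_1 = 3, c_2 = 3/2


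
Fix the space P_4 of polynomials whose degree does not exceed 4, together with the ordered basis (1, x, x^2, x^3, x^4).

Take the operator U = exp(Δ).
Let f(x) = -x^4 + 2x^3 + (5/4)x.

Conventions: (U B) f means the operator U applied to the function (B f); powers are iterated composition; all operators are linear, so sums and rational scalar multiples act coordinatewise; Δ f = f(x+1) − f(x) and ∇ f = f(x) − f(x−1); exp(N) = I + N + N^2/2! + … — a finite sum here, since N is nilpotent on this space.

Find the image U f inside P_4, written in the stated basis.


order-1 term: -4x^3 + 2x + 9/4
order-2 term: -6x^2 - 6x - 1
order-3 term: -4x - 4
order-4 term: -1
the series for exp(Δ) f terminates at order 4
exp(Δ) f = -x^4 - 2x^3 - 6x^2 - (27/4)x - 15/4

g(x) = -x^4 - 2x^3 - 6x^2 - (27/4)x - 15/4


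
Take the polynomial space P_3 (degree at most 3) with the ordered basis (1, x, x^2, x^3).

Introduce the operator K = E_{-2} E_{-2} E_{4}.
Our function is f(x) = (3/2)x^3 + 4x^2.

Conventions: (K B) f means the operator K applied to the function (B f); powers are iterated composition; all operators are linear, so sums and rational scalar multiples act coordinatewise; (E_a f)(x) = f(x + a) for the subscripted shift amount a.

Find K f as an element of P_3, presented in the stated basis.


the image equals g(x) = (3/2)x^3 + 4x^2

E_{4} f = (3/2)x^3 + 22x^2 + 104x + 160
E_{-2} E_{4} f = (3/2)x^3 + 13x^2 + 34x + 28
E_{-2} E_{-2} E_{4} f = (3/2)x^3 + 4x^2


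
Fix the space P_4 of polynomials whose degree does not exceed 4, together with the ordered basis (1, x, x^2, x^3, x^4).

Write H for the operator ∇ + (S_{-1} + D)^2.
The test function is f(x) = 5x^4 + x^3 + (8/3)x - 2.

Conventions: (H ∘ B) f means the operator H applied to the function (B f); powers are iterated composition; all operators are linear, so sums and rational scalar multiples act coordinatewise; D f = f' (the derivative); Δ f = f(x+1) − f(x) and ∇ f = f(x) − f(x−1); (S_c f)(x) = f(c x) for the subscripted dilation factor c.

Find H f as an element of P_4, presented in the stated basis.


∇ f = 20x^3 - 27x^2 + 17x - 4/3
S_{-1} f = 5x^4 - x^3 - (8/3)x - 2
D f = 20x^3 + 3x^2 + 8/3
(S_{-1} + D) f = 5x^4 + 19x^3 + 3x^2 - (8/3)x + 2/3
S_{-1} (S_{-1} + D) f = 5x^4 - 19x^3 + 3x^2 + (8/3)x + 2/3
D (S_{-1} + D) f = 20x^3 + 57x^2 + 6x - 8/3
(S_{-1} + D) (S_{-1} + D) f = 5x^4 + x^3 + 60x^2 + (26/3)x - 2
(∇ + (S_{-1} + D)^2) f = 5x^4 + 21x^3 + 33x^2 + (77/3)x - 10/3

g(x) = 5x^4 + 21x^3 + 33x^2 + (77/3)x - 10/3


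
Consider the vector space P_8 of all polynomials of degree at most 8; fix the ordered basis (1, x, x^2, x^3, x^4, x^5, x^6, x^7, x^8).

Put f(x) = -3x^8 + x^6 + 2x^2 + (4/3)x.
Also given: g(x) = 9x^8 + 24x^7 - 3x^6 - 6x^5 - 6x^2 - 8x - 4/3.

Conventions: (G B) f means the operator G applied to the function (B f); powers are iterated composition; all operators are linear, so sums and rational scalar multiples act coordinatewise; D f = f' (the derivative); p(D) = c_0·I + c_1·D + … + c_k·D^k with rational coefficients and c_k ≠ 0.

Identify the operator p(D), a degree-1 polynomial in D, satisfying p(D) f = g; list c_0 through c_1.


D^0 f = -3x^8 + x^6 + 2x^2 + (4/3)x
D^1 f = -24x^7 + 6x^5 + 4x + 4/3
matching coefficients of g against c_0 f + c_1 Df + … from the top degree down determines the c_i
solution: c_0 = -3, c_1 = -1

c_0 = -3, c_1 = -1


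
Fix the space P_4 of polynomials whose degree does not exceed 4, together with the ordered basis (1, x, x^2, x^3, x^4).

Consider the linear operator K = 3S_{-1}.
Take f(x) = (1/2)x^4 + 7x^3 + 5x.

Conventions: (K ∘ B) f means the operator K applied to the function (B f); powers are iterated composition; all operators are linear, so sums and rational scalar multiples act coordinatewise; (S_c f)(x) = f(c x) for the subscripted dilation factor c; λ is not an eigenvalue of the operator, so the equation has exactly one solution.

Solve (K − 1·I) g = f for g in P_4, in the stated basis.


the result is g(x) = (1/4)x^4 - (7/4)x^3 - (5/4)x

write g with unknown coordinates in the stated basis and equate coefficients in (K − 1·I) g = f
solving from the highest basis element down gives g = (1/4)x^4 - (7/4)x^3 - (5/4)x
check: K g = (3/4)x^4 + (21/4)x^3 + (15/4)x
so K g − 1·g = (1/2)x^4 + 7x^3 + 5x = f ✓


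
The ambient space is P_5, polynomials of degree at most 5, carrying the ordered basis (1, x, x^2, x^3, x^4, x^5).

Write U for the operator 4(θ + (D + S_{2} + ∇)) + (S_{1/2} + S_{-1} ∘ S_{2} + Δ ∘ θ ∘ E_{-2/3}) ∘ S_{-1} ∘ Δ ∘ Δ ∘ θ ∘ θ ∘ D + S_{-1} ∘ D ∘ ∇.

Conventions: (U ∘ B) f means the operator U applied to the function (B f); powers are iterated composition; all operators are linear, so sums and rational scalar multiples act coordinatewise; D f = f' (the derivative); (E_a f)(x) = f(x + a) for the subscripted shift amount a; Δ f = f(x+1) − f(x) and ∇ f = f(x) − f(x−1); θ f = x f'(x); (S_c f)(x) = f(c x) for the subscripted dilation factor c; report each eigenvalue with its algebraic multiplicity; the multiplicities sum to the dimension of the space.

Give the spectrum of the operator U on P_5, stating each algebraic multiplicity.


λ = 4 (multiplicity 1), λ = 12 (multiplicity 1), λ = 24 (multiplicity 1), λ = 44 (multiplicity 1), λ = 80 (multiplicity 1), λ = 148 (multiplicity 1)

image of 1: 4
image of x: 12x + 8
image of x^2: 24x^2 + 16x - 2
image of x^3: 44x^3 + 24x^2 - 18x + 49
image of x^4: 80x^4 + 32x^3 - 12x^2 + 352x + 216
image of x^5: 148x^5 + 40x^4 - 60x^3 + 4090x^2 + 6680x + 959
the matrix is upper triangular; its diagonal is (4, 12, 24, 44, 80, 148)
for a triangular matrix the eigenvalues are the diagonal entries, with algebraic multiplicity their repetition count


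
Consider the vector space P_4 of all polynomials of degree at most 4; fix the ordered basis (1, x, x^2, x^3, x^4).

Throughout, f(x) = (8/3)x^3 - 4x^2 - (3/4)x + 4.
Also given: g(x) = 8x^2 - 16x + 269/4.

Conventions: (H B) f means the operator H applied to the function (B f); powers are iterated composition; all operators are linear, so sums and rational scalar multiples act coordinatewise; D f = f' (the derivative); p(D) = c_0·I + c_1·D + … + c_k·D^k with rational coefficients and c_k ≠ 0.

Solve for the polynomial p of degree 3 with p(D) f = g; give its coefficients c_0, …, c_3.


D^0 f = (8/3)x^3 - 4x^2 - (3/4)x + 4
D^1 f = 8x^2 - 8x - 3/4
D^2 f = 16x - 8
D^3 f = 16
matching coefficients of g against c_0 f + c_1 Df + … from the top degree down determines the c_i
solution: c_0 = 0, c_1 = 1, c_2 = -1/2, c_3 = 4

c_0 = 0, c_1 = 1, c_2 = -1/2, c_3 = 4


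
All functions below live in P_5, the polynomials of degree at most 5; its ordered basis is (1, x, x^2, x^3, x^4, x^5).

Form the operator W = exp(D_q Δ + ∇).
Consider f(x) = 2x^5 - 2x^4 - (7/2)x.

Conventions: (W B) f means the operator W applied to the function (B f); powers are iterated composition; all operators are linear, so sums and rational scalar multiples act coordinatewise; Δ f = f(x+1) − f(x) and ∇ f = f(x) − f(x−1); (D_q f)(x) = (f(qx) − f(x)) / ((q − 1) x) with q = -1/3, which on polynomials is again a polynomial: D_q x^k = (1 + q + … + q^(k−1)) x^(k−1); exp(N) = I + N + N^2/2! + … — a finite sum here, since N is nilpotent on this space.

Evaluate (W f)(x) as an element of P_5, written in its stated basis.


order-1 term: 10x^4 - (556/27)x^3 + (124/3)x^2 - (38/3)x + 5/2
order-2 term: 20x^3 - (136/3)x^2 + (2474/27)x - 320/27
order-3 term: 20x^2 - (332/9)x + 3410/81
order-4 term: 10x - 38/9
order-5 term: 2
the series for exp(D_q Δ + ∇) f terminates at order 5
exp(D_q Δ + ∇) f = 2x^5 + 8x^4 - (16/27)x^3 + 16x^2 + (2623/54)x + 4945/162

the image equals g(x) = 2x^5 + 8x^4 - (16/27)x^3 + 16x^2 + (2623/54)x + 4945/162


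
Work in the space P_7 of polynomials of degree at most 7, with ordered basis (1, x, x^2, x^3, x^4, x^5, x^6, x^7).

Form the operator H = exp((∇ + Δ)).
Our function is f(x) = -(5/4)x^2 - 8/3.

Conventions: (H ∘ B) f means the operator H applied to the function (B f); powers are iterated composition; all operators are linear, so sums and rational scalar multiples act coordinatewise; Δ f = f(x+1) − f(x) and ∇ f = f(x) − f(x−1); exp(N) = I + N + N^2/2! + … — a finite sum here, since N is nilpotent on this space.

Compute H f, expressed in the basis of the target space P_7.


the result is g(x) = -(5/4)x^2 - 5x - 23/3

order-1 term: -5x
order-2 term: -5
the series for exp((∇ + Δ)) f terminates at order 2
exp((∇ + Δ)) f = -(5/4)x^2 - 5x - 23/3
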